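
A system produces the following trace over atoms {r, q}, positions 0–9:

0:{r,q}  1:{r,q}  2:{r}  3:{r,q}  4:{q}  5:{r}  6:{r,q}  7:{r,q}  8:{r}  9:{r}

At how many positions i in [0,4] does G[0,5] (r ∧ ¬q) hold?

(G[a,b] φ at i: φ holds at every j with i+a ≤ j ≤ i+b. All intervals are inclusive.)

Evaluate at each i in [0,4]:
  i=0: ✗ (fails at j=0)
  i=1: ✗ (fails at j=1)
  i=2: ✗ (fails at j=3)
  i=3: ✗ (fails at j=3)
  i=4: ✗ (fails at j=4)
Positions where it holds: {} → 0.

0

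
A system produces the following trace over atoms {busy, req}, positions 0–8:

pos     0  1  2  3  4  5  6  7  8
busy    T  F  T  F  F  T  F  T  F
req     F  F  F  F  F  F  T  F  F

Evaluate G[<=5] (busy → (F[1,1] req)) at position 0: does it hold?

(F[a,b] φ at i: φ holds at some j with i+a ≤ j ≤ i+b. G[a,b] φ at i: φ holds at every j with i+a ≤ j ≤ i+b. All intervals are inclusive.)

Check (busy → (F[1,1] req)) at every j in [0,5]:
  j=0: antecedent true; consequent fails (none in [1,1]) → ✗
  j=1: antecedent false → ✓
  j=2: antecedent true; consequent fails (none in [3,3]) → ✗
  j=3: antecedent false → ✓
  j=4: antecedent false → ✓
  j=5: antecedent true; consequent holds (witness at 6) → ✓
Fails at j=0 → formula fails.

No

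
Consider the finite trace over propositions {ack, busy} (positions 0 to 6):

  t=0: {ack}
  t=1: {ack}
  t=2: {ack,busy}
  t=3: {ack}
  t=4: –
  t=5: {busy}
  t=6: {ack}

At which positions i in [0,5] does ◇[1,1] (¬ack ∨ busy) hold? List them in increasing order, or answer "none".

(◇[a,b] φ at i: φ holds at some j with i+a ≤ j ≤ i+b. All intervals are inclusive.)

1, 3, 4

Evaluate at each i in [0,5]:
  i=0: ✗ (none in [1,1])
  i=1: ✓ (witness j=2)
  i=2: ✗ (none in [3,3])
  i=3: ✓ (witness j=4)
  i=4: ✓ (witness j=5)
  i=5: ✗ (none in [6,6])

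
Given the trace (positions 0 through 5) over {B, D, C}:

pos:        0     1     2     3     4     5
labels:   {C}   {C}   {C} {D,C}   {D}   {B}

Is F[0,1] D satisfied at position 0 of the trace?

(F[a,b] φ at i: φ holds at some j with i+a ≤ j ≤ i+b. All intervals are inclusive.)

False

Check D at each j in [0,1]:
  j=0: false
  j=1: false
No position in the window satisfies it → formula fails.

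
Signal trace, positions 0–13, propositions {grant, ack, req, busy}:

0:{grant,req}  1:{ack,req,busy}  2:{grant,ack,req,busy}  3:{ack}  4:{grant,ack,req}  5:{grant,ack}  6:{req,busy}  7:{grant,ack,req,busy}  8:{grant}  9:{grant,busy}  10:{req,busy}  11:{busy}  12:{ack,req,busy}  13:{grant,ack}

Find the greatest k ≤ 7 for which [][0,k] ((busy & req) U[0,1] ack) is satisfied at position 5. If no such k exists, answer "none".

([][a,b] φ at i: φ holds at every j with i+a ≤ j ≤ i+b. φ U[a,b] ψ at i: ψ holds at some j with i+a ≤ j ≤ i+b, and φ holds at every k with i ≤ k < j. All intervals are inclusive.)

((busy & req) U[0,1] ack) must hold from j=5 onward; find where it first fails.
  j=5: holds
  j=6: holds
  j=7: holds
  j=8: fails
Holds on [5,7], so largest k = 2.

2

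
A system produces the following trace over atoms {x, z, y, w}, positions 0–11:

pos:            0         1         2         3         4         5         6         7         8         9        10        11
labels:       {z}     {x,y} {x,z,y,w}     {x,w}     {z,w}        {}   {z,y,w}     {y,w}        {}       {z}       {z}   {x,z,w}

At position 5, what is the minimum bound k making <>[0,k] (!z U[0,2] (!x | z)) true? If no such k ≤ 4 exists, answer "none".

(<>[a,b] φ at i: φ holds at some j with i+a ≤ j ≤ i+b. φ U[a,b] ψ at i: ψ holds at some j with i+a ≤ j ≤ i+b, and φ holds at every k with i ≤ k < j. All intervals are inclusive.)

0

Scan j = 5,6,… for (!z U[0,2] (!x | z)):
  j=5: holds
First hit at j=5, so smallest k = 5-5 = 0.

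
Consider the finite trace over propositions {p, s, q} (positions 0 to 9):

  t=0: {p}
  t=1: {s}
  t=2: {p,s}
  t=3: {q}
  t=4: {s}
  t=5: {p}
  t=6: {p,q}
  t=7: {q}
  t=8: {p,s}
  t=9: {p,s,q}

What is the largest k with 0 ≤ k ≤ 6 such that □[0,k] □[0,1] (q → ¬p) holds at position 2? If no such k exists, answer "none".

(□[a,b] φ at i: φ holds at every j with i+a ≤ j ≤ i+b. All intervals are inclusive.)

2

□[0,1] (q → ¬p) must hold from j=2 onward; find where it first fails.
  j=2: holds
  j=3: holds
  j=4: holds
  j=5: fails
Holds on [2,4], so largest k = 2.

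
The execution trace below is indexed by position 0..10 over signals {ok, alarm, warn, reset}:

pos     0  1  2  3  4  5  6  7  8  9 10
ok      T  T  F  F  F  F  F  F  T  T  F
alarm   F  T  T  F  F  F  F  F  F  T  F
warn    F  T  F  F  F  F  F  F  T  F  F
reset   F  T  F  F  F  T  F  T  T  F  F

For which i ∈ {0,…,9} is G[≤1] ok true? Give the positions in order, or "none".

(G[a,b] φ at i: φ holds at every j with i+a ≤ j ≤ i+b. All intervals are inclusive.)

Evaluate at each i in [0,9]:
  i=0: ✓ (all of [0,1])
  i=1: ✗ (fails at j=2)
  i=2: ✗ (fails at j=2)
  i=3: ✗ (fails at j=3)
  i=4: ✗ (fails at j=4)
  i=5: ✗ (fails at j=5)
  i=6: ✗ (fails at j=6)
  i=7: ✗ (fails at j=7)
  i=8: ✓ (all of [8,9])
  i=9: ✗ (fails at j=10)

0, 8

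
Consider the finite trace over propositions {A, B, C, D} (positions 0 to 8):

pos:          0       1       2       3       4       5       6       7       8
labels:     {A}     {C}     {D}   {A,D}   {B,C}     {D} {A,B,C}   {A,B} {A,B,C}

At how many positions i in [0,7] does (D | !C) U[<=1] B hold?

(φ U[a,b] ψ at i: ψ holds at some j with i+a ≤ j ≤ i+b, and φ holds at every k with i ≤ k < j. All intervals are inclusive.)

Evaluate at each i in [0,7]:
  i=0: ✗ (no rhs in [0,1])
  i=1: ✗ (no rhs in [1,2])
  i=2: ✗ (no rhs in [2,3])
  i=3: ✓ (rhs at j=4; lhs holds on [3,3])
  i=4: ✓ (rhs at j=4)
  i=5: ✓ (rhs at j=6; lhs holds on [5,5])
  i=6: ✓ (rhs at j=6)
  i=7: ✓ (rhs at j=7)
Positions where it holds: {3, 4, 5, 6, 7} → 5.

5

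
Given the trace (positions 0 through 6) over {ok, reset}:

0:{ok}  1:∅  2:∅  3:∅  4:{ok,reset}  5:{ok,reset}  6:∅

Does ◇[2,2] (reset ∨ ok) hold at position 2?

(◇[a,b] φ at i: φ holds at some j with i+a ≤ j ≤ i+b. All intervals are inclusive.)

Check (reset ∨ ok) at each j in [4,4]:
  j=4: true
Found at j=4 → formula holds.

Holds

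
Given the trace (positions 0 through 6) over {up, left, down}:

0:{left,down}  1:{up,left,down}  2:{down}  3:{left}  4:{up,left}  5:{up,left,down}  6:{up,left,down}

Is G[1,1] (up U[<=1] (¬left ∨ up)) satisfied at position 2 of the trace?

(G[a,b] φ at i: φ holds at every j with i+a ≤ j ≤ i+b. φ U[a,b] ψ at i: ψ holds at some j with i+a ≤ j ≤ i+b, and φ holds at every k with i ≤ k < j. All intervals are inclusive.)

Check (up U[<=1] (¬left ∨ up)) at every j in [3,3]:
  j=3: fails
Fails at j=3 → formula fails.

False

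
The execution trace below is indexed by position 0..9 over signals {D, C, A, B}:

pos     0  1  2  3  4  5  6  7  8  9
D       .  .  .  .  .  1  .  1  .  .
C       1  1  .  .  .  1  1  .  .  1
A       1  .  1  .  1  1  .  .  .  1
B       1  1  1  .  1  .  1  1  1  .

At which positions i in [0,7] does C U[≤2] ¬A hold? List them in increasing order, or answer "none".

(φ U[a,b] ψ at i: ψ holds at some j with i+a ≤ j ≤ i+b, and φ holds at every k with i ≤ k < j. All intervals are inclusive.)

Evaluate at each i in [0,7]:
  i=0: ✓ (rhs at j=1; lhs holds on [0,0])
  i=1: ✓ (rhs at j=1)
  i=2: ✗ (lhs fails at k=2 before rhs at j=3)
  i=3: ✓ (rhs at j=3)
  i=4: ✗ (lhs fails at k=4 before rhs at j=6)
  i=5: ✓ (rhs at j=6; lhs holds on [5,5])
  i=6: ✓ (rhs at j=6)
  i=7: ✓ (rhs at j=7)

0, 1, 3, 5, 6, 7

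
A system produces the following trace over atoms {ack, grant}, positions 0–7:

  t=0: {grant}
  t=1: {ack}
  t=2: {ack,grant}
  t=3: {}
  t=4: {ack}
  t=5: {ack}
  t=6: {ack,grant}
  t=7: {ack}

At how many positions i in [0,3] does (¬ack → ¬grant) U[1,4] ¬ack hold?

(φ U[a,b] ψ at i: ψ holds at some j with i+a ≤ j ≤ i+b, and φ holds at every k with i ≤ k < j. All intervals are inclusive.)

Evaluate at each i in [0,3]:
  i=0: ✗ (lhs fails at k=0 before rhs at j=3)
  i=1: ✓ (rhs at j=3; lhs holds on [1,2])
  i=2: ✓ (rhs at j=3; lhs holds on [2,2])
  i=3: ✗ (no rhs in [4,7])
Positions where it holds: {1, 2} → 2.

2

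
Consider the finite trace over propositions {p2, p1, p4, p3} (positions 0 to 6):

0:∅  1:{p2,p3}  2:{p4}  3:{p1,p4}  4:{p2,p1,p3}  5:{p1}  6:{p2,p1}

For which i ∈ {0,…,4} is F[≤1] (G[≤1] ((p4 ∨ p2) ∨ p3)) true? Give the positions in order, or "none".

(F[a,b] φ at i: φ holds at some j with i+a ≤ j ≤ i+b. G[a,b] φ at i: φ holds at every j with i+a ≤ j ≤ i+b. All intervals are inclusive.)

0, 1, 2, 3

Evaluate at each i in [0,4]:
  i=0: ✓ (witness j=1)
  i=1: ✓ (witness j=1)
  i=2: ✓ (witness j=2)
  i=3: ✓ (witness j=3)
  i=4: ✗ (none in [4,5])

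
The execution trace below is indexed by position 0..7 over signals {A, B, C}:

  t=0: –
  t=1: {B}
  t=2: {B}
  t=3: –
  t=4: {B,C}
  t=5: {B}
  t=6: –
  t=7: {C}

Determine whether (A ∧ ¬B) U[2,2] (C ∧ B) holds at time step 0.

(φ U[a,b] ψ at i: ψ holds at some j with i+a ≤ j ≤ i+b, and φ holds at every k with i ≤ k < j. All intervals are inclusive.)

Need some j in [2,2] with (C ∧ B), and (A ∧ ¬B) at every k in [0,j-1].
  j=2: (C ∧ B) false.
No j in the window works → until fails.

Does not hold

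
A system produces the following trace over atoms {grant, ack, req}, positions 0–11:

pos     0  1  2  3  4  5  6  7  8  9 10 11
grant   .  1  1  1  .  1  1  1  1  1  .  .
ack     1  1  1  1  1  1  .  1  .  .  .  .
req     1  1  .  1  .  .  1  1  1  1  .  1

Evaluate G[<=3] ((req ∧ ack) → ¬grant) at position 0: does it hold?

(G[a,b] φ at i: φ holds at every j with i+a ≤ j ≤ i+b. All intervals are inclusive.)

Check ((req ∧ ack) → ¬grant) at every j in [0,3]:
  j=0: antecedent true; consequent true → ✓
  j=1: antecedent true; consequent false → ✗
  j=2: antecedent false → ✓
  j=3: antecedent true; consequent false → ✗
Fails at j=1 → formula fails.

No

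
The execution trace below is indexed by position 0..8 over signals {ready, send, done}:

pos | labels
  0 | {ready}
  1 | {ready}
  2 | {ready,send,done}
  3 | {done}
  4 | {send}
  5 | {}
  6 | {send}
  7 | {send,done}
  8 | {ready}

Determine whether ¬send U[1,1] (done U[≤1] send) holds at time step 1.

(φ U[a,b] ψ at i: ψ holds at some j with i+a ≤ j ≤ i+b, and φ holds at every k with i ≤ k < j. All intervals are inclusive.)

Need some j in [2,2] with (done U[≤1] send), and ¬send at every k in [1,j-1].
  j=2: (done U[≤1] send) holds; ¬send holds at every k in [1,1] → satisfied.

Holds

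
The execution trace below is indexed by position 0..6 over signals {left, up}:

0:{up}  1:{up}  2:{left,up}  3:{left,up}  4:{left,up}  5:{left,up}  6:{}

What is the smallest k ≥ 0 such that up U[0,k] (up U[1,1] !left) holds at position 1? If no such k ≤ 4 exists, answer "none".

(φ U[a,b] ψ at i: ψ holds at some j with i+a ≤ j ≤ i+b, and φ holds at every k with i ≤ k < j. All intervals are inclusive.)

Need earliest j ≥ 1 with (up U[1,1] !left), and up at every k in [1,j-1].
  j=1: rhs fails.
  j=2: rhs fails.
  j=3: rhs fails.
  j=4: rhs fails.
  j=5: rhs holds; lhs holds on [1,4]. k = 4.

4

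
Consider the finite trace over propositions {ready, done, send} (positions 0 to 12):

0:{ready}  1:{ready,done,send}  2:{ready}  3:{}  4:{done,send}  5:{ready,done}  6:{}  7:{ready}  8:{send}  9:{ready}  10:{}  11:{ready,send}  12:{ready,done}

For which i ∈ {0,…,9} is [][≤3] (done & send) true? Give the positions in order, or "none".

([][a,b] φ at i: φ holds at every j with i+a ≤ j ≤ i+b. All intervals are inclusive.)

Evaluate at each i in [0,9]:
  i=0: ✗ (fails at j=0)
  i=1: ✗ (fails at j=2)
  i=2: ✗ (fails at j=2)
  i=3: ✗ (fails at j=3)
  i=4: ✗ (fails at j=5)
  i=5: ✗ (fails at j=5)
  i=6: ✗ (fails at j=6)
  i=7: ✗ (fails at j=7)
  i=8: ✗ (fails at j=8)
  i=9: ✗ (fails at j=9)

none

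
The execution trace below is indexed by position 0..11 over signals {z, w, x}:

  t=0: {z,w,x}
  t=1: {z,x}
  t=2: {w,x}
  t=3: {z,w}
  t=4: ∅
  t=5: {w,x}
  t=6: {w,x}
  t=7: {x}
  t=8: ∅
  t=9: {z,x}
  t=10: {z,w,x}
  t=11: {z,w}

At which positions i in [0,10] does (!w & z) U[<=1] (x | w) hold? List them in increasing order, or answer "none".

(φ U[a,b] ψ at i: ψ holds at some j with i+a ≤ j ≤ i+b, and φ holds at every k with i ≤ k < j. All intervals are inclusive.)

Evaluate at each i in [0,10]:
  i=0: ✓ (rhs at j=0)
  i=1: ✓ (rhs at j=1)
  i=2: ✓ (rhs at j=2)
  i=3: ✓ (rhs at j=3)
  i=4: ✗ (lhs fails at k=4 before rhs at j=5)
  i=5: ✓ (rhs at j=5)
  i=6: ✓ (rhs at j=6)
  i=7: ✓ (rhs at j=7)
  i=8: ✗ (lhs fails at k=8 before rhs at j=9)
  i=9: ✓ (rhs at j=9)
  i=10: ✓ (rhs at j=10)

0, 1, 2, 3, 5, 6, 7, 9, 10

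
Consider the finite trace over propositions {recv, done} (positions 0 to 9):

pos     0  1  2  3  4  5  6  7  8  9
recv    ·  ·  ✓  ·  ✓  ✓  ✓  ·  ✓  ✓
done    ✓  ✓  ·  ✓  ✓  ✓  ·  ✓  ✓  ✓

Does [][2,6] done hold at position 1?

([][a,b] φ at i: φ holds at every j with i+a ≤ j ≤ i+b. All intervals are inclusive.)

Does not hold

Check done at every j in [3,7]:
  j=3: true
  j=4: true
  j=5: true
  j=6: false
  j=7: true
Fails at j=6 → formula fails.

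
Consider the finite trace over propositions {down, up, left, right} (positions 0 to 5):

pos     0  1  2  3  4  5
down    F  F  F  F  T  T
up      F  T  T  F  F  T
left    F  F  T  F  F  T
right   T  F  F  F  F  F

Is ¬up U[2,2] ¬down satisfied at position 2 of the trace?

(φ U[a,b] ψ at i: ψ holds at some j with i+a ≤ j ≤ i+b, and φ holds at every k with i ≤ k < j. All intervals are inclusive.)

Need some j in [4,4] with ¬down, and ¬up at every k in [2,j-1].
  j=4: ¬down false.
No j in the window works → until fails.

No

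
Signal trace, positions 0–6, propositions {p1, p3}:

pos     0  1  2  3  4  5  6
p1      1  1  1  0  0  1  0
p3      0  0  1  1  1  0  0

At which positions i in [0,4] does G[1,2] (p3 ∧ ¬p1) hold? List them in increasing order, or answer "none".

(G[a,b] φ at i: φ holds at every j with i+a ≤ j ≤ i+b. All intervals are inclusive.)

2

Evaluate at each i in [0,4]:
  i=0: ✗ (fails at j=1)
  i=1: ✗ (fails at j=2)
  i=2: ✓ (all of [3,4])
  i=3: ✗ (fails at j=5)
  i=4: ✗ (fails at j=5)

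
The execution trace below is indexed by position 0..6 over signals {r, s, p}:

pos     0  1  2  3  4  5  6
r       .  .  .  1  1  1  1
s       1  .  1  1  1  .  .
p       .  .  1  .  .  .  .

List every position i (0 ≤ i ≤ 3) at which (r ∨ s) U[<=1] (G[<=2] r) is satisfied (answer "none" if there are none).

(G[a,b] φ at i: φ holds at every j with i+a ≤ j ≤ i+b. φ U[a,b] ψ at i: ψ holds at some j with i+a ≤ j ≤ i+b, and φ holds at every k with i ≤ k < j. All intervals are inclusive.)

2, 3

Evaluate at each i in [0,3]:
  i=0: ✗ (no rhs in [0,1])
  i=1: ✗ (no rhs in [1,2])
  i=2: ✓ (rhs at j=3; lhs holds on [2,2])
  i=3: ✓ (rhs at j=3)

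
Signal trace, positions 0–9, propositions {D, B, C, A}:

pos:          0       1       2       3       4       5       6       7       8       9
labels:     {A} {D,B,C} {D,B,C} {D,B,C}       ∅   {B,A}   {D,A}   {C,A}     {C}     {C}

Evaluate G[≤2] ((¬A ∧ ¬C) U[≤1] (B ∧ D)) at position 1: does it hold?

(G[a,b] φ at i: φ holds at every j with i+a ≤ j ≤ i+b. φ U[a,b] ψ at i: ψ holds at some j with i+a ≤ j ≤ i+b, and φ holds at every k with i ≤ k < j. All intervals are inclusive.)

Check ((¬A ∧ ¬C) U[≤1] (B ∧ D)) at every j in [1,3]:
  j=1: holds
  j=2: holds
  j=3: holds
All positions satisfy it → formula holds.

True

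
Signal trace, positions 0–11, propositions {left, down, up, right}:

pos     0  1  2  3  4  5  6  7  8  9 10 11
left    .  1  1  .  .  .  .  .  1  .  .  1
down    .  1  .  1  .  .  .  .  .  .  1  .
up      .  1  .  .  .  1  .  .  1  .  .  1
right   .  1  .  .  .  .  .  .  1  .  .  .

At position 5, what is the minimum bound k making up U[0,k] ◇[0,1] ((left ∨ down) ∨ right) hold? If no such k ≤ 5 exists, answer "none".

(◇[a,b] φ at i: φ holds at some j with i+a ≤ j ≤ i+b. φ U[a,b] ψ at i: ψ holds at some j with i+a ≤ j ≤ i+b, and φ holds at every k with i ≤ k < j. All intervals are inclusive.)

Need earliest j ≥ 5 with ◇[0,1] ((left ∨ down) ∨ right), and up at every k in [5,j-1].
  j=5: rhs fails.
  j=6: rhs fails.
  j=7: rhs holds but lhs fails at k=6.
  j=8: rhs holds but lhs fails at k=6.
  j=9: rhs holds but lhs fails at k=6.
  j=10: rhs holds but lhs fails at k=6.
No witness within the range → none.

none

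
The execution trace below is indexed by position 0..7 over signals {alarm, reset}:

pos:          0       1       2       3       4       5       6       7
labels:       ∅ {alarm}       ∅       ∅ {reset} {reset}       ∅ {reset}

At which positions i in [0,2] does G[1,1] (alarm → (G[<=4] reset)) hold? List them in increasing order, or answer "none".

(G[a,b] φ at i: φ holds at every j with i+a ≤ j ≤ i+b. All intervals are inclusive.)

Evaluate at each i in [0,2]:
  i=0: ✗ (fails at j=1)
  i=1: ✓ (all of [2,2])
  i=2: ✓ (all of [3,3])

1, 2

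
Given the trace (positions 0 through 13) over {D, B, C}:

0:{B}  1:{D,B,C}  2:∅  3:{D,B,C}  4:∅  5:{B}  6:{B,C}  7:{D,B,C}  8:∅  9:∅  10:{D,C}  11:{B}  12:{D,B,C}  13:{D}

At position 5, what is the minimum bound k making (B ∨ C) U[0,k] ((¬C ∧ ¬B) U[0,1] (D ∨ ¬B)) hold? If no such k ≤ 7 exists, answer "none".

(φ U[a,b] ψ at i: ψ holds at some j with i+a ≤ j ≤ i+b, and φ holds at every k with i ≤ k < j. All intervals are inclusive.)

Need earliest j ≥ 5 with ((¬C ∧ ¬B) U[0,1] (D ∨ ¬B)), and (B ∨ C) at every k in [5,j-1].
  j=5: rhs fails.
  j=6: rhs fails.
  j=7: rhs holds; lhs holds on [5,6]. k = 2.

2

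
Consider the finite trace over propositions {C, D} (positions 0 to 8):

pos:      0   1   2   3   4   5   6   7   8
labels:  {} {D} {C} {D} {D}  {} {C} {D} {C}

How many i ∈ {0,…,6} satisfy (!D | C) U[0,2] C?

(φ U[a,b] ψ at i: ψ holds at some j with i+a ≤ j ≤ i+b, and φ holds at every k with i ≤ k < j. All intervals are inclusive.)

Evaluate at each i in [0,6]:
  i=0: ✗ (lhs fails at k=1 before rhs at j=2)
  i=1: ✗ (lhs fails at k=1 before rhs at j=2)
  i=2: ✓ (rhs at j=2)
  i=3: ✗ (no rhs in [3,5])
  i=4: ✗ (lhs fails at k=4 before rhs at j=6)
  i=5: ✓ (rhs at j=6; lhs holds on [5,5])
  i=6: ✓ (rhs at j=6)
Positions where it holds: {2, 5, 6} → 3.

3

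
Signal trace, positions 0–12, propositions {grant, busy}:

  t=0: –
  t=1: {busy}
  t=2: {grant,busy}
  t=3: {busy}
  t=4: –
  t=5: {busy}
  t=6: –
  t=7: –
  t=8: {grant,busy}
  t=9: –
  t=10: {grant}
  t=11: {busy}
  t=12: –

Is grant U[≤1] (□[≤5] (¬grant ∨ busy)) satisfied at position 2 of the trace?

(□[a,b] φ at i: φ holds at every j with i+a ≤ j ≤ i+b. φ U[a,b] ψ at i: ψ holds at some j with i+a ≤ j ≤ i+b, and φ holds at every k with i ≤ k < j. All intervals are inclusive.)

Yes

Need some j in [2,3] with □[≤5] (¬grant ∨ busy), and grant at every k in [2,j-1].
  j=2: □[≤5] (¬grant ∨ busy) holds; no prefix to check → satisfied.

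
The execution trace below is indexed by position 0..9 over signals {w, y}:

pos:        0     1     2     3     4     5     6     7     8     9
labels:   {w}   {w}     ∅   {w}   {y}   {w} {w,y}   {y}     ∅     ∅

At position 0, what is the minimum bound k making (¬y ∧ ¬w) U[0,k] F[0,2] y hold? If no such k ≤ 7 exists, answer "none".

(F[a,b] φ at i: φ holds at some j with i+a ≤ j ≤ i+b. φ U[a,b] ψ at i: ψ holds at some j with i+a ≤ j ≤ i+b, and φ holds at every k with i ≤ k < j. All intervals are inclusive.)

none

Need earliest j ≥ 0 with F[0,2] y, and (¬y ∧ ¬w) at every k in [0,j-1].
  j=0: rhs fails.
  j=1: rhs fails.
  j=2: rhs holds but lhs fails at k=0.
  j=3: rhs holds but lhs fails at k=0.
  j=4: rhs holds but lhs fails at k=0.
  j=5: rhs holds but lhs fails at k=0.
  j=6: rhs holds but lhs fails at k=0.
  j=7: rhs holds but lhs fails at k=0.
No witness within the range → none.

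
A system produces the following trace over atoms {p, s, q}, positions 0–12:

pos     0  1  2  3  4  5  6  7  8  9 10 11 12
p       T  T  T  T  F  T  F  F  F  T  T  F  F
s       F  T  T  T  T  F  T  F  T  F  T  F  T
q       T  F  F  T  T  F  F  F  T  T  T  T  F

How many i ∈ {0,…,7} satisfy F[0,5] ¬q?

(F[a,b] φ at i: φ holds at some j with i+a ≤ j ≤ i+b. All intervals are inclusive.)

Evaluate at each i in [0,7]:
  i=0: ✓ (witness j=1)
  i=1: ✓ (witness j=1)
  i=2: ✓ (witness j=2)
  i=3: ✓ (witness j=5)
  i=4: ✓ (witness j=5)
  i=5: ✓ (witness j=5)
  i=6: ✓ (witness j=6)
  i=7: ✓ (witness j=7)
Positions where it holds: {0, 1, 2, 3, 4, 5, 6, 7} → 8.

8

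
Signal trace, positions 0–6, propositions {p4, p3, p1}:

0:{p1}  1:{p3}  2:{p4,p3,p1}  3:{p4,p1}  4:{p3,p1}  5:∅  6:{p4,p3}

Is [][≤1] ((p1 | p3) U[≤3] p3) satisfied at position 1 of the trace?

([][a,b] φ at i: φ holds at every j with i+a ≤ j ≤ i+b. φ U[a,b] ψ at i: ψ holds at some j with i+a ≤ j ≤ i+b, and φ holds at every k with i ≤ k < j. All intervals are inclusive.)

Check ((p1 | p3) U[≤3] p3) at every j in [1,2]:
  j=1: holds
  j=2: holds
All positions satisfy it → formula holds.

True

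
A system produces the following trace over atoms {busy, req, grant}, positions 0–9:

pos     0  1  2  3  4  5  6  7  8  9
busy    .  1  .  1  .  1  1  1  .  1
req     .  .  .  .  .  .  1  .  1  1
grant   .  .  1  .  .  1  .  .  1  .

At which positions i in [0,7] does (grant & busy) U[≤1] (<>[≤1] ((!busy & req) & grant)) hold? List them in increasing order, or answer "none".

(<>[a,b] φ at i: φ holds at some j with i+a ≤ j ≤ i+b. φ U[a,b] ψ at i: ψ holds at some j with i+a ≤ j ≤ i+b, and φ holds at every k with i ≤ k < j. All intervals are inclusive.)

Evaluate at each i in [0,7]:
  i=0: ✗ (no rhs in [0,1])
  i=1: ✗ (no rhs in [1,2])
  i=2: ✗ (no rhs in [2,3])
  i=3: ✗ (no rhs in [3,4])
  i=4: ✗ (no rhs in [4,5])
  i=5: ✗ (no rhs in [5,6])
  i=6: ✗ (lhs fails at k=6 before rhs at j=7)
  i=7: ✓ (rhs at j=7)

7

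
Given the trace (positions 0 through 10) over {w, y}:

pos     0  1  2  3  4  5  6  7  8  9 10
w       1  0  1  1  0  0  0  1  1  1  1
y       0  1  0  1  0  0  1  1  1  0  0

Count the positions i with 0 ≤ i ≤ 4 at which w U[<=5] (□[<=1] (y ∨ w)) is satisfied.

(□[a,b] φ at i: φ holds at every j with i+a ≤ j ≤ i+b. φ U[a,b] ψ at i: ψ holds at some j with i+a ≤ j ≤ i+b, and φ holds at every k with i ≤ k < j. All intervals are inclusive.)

Evaluate at each i in [0,4]:
  i=0: ✓ (rhs at j=0)
  i=1: ✓ (rhs at j=1)
  i=2: ✓ (rhs at j=2)
  i=3: ✗ (lhs fails at k=4 before rhs at j=6)
  i=4: ✗ (lhs fails at k=4 before rhs at j=6)
Positions where it holds: {0, 1, 2} → 3.

3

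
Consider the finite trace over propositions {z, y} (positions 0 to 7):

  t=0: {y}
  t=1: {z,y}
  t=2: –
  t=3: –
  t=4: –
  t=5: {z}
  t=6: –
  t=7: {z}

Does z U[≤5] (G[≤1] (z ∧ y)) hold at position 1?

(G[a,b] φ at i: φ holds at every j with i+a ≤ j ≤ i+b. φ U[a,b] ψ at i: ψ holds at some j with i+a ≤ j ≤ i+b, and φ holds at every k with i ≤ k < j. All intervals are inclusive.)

Need some j in [1,6] with G[≤1] (z ∧ y), and z at every k in [1,j-1].
  j=1: G[≤1] (z ∧ y) — fails at 2.
  j=2: G[≤1] (z ∧ y) — fails at 2.
  j=3: G[≤1] (z ∧ y) — fails at 3.
  j=4: G[≤1] (z ∧ y) — fails at 4.
  j=5: G[≤1] (z ∧ y) — fails at 5.
  j=6: G[≤1] (z ∧ y) — fails at 6.
No j in the window works → until fails.

No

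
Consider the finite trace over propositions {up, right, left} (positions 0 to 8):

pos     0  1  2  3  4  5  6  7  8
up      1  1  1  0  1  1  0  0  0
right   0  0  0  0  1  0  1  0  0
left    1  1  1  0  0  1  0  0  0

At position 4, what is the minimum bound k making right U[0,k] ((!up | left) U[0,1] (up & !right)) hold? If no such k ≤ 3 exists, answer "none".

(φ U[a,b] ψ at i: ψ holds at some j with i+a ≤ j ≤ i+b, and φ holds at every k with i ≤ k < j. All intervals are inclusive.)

Need earliest j ≥ 4 with ((!up | left) U[0,1] (up & !right)), and right at every k in [4,j-1].
  j=4: rhs fails.
  j=5: rhs holds; lhs holds on [4,4]. k = 1.

1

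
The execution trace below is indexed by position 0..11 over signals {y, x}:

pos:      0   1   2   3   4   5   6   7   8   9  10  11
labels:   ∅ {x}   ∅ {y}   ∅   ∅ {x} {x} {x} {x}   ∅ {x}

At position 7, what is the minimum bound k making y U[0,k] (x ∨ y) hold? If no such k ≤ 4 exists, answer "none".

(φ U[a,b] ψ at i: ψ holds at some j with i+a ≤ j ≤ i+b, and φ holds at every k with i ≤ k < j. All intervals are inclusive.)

Need earliest j ≥ 7 with (x ∨ y), and y at every k in [7,j-1].
  j=7: rhs holds (empty prefix). k = 0.

0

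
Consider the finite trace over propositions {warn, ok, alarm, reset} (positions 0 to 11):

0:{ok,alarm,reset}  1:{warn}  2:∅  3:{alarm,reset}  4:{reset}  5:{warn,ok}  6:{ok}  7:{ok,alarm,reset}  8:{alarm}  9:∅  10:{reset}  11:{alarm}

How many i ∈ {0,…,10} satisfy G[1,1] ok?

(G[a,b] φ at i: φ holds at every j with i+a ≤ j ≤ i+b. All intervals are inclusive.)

3

Evaluate at each i in [0,10]:
  i=0: ✗ (fails at j=1)
  i=1: ✗ (fails at j=2)
  i=2: ✗ (fails at j=3)
  i=3: ✗ (fails at j=4)
  i=4: ✓ (all of [5,5])
  i=5: ✓ (all of [6,6])
  i=6: ✓ (all of [7,7])
  i=7: ✗ (fails at j=8)
  i=8: ✗ (fails at j=9)
  i=9: ✗ (fails at j=10)
  i=10: ✗ (fails at j=11)
Positions where it holds: {4, 5, 6} → 3.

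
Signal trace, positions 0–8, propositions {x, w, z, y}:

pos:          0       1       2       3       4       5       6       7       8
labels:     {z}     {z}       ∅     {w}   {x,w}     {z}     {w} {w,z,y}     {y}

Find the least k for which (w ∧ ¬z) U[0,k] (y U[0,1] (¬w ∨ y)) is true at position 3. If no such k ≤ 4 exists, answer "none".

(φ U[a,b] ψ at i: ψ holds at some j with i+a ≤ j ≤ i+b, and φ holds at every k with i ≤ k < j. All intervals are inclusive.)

2

Need earliest j ≥ 3 with (y U[0,1] (¬w ∨ y)), and (w ∧ ¬z) at every k in [3,j-1].
  j=3: rhs fails.
  j=4: rhs fails.
  j=5: rhs holds; lhs holds on [3,4]. k = 2.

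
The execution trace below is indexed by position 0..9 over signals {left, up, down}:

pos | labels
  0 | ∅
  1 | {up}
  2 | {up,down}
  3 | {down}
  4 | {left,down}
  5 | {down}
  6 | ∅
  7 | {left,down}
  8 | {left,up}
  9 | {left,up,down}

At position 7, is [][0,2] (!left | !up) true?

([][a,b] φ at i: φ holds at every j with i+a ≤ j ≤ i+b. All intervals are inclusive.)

Check (!left | !up) at every j in [7,9]:
  j=7: true
  j=8: false
  j=9: false
Fails at j=8 → formula fails.

No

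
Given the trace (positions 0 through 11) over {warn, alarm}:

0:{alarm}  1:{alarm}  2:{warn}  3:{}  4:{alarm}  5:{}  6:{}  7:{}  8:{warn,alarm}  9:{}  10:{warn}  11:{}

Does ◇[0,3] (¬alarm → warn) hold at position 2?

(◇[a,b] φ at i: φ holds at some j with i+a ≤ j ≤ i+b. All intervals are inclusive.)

Check (¬alarm → warn) at each j in [2,5]:
  j=2: true
  j=3: false
  j=4: true
  j=5: false
Found at j=2 → formula holds.

True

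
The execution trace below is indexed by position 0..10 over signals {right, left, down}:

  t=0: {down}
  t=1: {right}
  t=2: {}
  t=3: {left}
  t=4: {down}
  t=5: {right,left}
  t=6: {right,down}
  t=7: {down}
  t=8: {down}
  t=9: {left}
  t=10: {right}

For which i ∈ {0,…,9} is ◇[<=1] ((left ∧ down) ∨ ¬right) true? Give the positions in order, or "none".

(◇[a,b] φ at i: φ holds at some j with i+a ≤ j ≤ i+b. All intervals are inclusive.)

0, 1, 2, 3, 4, 6, 7, 8, 9

Evaluate at each i in [0,9]:
  i=0: ✓ (witness j=0)
  i=1: ✓ (witness j=2)
  i=2: ✓ (witness j=2)
  i=3: ✓ (witness j=3)
  i=4: ✓ (witness j=4)
  i=5: ✗ (none in [5,6])
  i=6: ✓ (witness j=7)
  i=7: ✓ (witness j=7)
  i=8: ✓ (witness j=8)
  i=9: ✓ (witness j=9)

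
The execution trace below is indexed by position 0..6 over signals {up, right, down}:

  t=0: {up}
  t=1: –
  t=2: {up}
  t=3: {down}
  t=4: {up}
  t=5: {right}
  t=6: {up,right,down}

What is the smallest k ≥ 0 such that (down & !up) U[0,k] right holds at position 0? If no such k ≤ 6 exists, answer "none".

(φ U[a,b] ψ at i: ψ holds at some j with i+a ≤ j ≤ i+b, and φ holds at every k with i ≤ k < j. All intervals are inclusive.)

Need earliest j ≥ 0 with right, and (down & !up) at every k in [0,j-1].
  j=0: rhs fails.
  j=1: rhs fails.
  j=2: rhs fails.
  j=3: rhs fails.
  j=4: rhs fails.
  j=5: rhs holds but lhs fails at k=0.
  j=6: rhs holds but lhs fails at k=0.
No witness within the range → none.

none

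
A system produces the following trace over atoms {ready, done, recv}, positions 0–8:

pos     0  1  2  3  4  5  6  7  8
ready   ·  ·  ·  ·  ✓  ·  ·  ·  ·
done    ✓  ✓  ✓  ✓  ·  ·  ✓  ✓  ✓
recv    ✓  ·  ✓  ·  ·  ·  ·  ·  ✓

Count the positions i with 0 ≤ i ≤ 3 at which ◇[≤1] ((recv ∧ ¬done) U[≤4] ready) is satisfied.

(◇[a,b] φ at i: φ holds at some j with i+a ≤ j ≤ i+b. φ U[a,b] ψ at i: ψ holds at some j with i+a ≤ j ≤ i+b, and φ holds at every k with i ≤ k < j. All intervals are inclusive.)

1

Evaluate at each i in [0,3]:
  i=0: ✗ (none in [0,1])
  i=1: ✗ (none in [1,2])
  i=2: ✗ (none in [2,3])
  i=3: ✓ (witness j=4)
Positions where it holds: {3} → 1.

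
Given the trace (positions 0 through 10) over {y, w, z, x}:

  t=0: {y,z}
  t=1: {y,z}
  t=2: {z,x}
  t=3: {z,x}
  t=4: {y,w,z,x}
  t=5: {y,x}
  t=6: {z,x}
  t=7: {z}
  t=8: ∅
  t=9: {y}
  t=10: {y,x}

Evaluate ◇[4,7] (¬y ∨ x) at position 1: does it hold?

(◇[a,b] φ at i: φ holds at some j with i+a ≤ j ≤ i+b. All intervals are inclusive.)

Check (¬y ∨ x) at each j in [5,8]:
  j=5: true
  j=6: true
  j=7: true
  j=8: true
Found at j=5 → formula holds.

Yes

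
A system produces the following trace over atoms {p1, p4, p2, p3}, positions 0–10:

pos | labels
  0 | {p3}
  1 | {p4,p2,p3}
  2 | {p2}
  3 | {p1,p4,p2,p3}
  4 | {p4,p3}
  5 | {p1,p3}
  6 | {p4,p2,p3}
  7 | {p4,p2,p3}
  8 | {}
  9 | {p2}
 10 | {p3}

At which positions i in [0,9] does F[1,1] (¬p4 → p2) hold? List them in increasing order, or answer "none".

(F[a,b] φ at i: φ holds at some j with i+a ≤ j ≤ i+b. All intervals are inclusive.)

Evaluate at each i in [0,9]:
  i=0: ✓ (witness j=1)
  i=1: ✓ (witness j=2)
  i=2: ✓ (witness j=3)
  i=3: ✓ (witness j=4)
  i=4: ✗ (none in [5,5])
  i=5: ✓ (witness j=6)
  i=6: ✓ (witness j=7)
  i=7: ✗ (none in [8,8])
  i=8: ✓ (witness j=9)
  i=9: ✗ (none in [10,10])

0, 1, 2, 3, 5, 6, 8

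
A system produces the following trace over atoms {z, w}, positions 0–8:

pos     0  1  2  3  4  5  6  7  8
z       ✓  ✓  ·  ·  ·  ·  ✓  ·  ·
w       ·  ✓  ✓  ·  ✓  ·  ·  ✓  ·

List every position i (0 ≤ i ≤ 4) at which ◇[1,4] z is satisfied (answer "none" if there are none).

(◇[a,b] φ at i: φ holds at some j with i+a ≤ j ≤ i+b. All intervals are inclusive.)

0, 2, 3, 4

Evaluate at each i in [0,4]:
  i=0: ✓ (witness j=1)
  i=1: ✗ (none in [2,5])
  i=2: ✓ (witness j=6)
  i=3: ✓ (witness j=6)
  i=4: ✓ (witness j=6)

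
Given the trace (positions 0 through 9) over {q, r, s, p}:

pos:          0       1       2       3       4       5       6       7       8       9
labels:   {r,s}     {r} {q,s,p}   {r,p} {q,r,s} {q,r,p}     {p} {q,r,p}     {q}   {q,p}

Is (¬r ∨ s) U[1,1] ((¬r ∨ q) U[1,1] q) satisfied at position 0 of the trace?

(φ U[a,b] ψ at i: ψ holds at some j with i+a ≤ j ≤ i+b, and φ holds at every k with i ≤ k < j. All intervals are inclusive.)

Need some j in [1,1] with ((¬r ∨ q) U[1,1] q), and (¬r ∨ s) at every k in [0,j-1].
  j=1: ((¬r ∨ q) U[1,1] q) — fails.
No j in the window works → until fails.

No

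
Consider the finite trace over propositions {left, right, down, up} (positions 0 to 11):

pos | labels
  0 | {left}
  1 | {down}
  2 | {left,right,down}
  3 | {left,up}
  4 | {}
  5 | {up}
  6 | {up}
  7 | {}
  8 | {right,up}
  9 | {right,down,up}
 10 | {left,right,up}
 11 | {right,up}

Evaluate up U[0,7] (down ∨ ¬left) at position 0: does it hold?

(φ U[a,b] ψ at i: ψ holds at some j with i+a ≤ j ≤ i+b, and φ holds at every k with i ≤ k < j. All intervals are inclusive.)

Need some j in [0,7] with (down ∨ ¬left), and up at every k in [0,j-1].
  j=0: (down ∨ ¬left) false.
  j=1: (down ∨ ¬left) holds, but up fails at k=0 → not this j.
  j=2: (down ∨ ¬left) holds, but up fails at k=0 → not this j.
  j=3: (down ∨ ¬left) false.
  j=4: (down ∨ ¬left) holds, but up fails at k=0 → not this j.
  j=5: (down ∨ ¬left) holds, but up fails at k=0 → not this j.
  j=6: (down ∨ ¬left) holds, but up fails at k=0 → not this j.
  j=7: (down ∨ ¬left) holds, but up fails at k=0 → not this j.
No j in the window works → until fails.

No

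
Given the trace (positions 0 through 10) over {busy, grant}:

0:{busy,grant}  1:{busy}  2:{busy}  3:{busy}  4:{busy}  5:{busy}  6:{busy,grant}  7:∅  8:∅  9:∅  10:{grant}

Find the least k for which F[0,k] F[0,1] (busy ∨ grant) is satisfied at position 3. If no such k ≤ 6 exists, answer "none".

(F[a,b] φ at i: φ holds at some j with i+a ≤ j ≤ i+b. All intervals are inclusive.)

0

Scan j = 3,4,… for F[0,1] (busy ∨ grant):
  j=3: holds
First hit at j=3, so smallest k = 3-3 = 0.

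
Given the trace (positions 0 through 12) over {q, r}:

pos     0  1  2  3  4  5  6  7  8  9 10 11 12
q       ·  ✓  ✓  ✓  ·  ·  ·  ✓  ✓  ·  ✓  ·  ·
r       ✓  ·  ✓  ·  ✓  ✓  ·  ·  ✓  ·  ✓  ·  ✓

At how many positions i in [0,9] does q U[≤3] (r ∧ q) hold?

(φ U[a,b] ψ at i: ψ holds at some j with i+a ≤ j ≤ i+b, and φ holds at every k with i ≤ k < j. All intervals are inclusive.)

Evaluate at each i in [0,9]:
  i=0: ✗ (lhs fails at k=0 before rhs at j=2)
  i=1: ✓ (rhs at j=2; lhs holds on [1,1])
  i=2: ✓ (rhs at j=2)
  i=3: ✗ (no rhs in [3,6])
  i=4: ✗ (no rhs in [4,7])
  i=5: ✗ (lhs fails at k=5 before rhs at j=8)
  i=6: ✗ (lhs fails at k=6 before rhs at j=8)
  i=7: ✓ (rhs at j=8; lhs holds on [7,7])
  i=8: ✓ (rhs at j=8)
  i=9: ✗ (lhs fails at k=9 before rhs at j=10)
Positions where it holds: {1, 2, 7, 8} → 4.

4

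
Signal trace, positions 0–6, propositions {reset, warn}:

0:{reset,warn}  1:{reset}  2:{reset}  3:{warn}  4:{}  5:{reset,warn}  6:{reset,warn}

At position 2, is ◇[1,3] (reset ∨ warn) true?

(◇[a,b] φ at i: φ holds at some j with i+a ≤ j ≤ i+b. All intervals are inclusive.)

Yes

Check (reset ∨ warn) at each j in [3,5]:
  j=3: true
  j=4: false
  j=5: true
Found at j=3 → formula holds.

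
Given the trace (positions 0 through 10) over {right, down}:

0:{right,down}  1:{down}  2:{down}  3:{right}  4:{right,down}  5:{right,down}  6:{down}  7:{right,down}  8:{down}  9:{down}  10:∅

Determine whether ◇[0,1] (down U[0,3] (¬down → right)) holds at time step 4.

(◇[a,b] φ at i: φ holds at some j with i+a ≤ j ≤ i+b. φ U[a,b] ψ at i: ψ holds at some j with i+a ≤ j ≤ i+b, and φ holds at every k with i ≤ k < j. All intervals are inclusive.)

Holds

Check (down U[0,3] (¬down → right)) at each j in [4,5]:
  j=4: holds
  j=5: holds
Found at j=4 → formula holds.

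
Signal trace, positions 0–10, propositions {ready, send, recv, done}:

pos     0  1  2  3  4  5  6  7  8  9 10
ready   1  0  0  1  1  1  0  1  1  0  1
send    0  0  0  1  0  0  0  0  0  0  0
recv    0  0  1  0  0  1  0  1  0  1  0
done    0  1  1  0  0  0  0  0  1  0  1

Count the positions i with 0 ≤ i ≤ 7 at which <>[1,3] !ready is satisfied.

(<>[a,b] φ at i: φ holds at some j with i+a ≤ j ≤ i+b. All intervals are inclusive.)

7

Evaluate at each i in [0,7]:
  i=0: ✓ (witness j=1)
  i=1: ✓ (witness j=2)
  i=2: ✗ (none in [3,5])
  i=3: ✓ (witness j=6)
  i=4: ✓ (witness j=6)
  i=5: ✓ (witness j=6)
  i=6: ✓ (witness j=9)
  i=7: ✓ (witness j=9)
Positions where it holds: {0, 1, 3, 4, 5, 6, 7} → 7.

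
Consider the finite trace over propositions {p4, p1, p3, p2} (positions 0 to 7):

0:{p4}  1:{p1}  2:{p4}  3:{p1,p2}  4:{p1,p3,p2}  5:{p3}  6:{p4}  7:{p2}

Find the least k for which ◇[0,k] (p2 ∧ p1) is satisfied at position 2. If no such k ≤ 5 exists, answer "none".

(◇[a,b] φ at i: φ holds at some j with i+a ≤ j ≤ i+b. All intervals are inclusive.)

1

Scan j = 2,3,… for (p2 ∧ p1):
  j=2: fails
  j=3: holds
First hit at j=3, so smallest k = 3-2 = 1.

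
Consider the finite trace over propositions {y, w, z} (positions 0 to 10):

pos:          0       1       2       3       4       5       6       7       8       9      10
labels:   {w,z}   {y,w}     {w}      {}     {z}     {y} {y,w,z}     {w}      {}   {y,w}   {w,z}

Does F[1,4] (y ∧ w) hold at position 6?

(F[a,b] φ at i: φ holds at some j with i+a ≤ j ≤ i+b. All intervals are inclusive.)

Check (y ∧ w) at each j in [7,10]:
  j=7: false
  j=8: false
  j=9: true
  j=10: false
Found at j=9 → formula holds.

Holds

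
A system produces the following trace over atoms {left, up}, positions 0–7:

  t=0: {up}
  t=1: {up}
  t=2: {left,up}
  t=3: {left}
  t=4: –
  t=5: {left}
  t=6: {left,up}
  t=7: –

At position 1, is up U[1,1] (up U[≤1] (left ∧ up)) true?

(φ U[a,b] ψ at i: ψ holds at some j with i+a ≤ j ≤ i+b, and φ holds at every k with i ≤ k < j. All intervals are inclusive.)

Need some j in [2,2] with (up U[≤1] (left ∧ up)), and up at every k in [1,j-1].
  j=2: (up U[≤1] (left ∧ up)) holds; up holds at every k in [1,1] → satisfied.

True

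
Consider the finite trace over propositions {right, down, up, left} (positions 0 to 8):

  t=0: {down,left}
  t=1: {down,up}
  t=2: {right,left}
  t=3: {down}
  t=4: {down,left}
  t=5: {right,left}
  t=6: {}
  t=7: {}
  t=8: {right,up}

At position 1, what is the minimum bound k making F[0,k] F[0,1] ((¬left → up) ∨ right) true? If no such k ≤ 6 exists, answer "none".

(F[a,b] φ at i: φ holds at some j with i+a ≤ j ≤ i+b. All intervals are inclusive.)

Scan j = 1,2,… for F[0,1] ((¬left → up) ∨ right):
  j=1: holds
First hit at j=1, so smallest k = 1-1 = 0.

0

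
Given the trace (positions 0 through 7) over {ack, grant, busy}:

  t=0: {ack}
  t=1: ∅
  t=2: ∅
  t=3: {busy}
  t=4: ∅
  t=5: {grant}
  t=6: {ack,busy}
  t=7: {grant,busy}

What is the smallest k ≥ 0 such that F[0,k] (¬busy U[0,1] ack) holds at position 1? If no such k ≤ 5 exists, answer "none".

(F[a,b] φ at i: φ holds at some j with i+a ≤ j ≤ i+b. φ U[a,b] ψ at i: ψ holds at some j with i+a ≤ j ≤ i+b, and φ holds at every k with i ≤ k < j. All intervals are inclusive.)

4

Scan j = 1,2,… for (¬busy U[0,1] ack):
  j=1: fails
  j=2: fails
  j=3: fails
  j=4: fails
  j=5: holds
First hit at j=5, so smallest k = 5-1 = 4.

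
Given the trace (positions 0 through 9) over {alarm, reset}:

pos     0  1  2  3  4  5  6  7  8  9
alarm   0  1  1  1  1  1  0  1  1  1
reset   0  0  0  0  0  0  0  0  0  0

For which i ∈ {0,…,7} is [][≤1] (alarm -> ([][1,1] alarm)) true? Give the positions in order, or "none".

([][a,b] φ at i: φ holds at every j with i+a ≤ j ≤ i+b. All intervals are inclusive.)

0, 1, 2, 3, 6, 7

Evaluate at each i in [0,7]:
  i=0: ✓ (all of [0,1])
  i=1: ✓ (all of [1,2])
  i=2: ✓ (all of [2,3])
  i=3: ✓ (all of [3,4])
  i=4: ✗ (fails at j=5)
  i=5: ✗ (fails at j=5)
  i=6: ✓ (all of [6,7])
  i=7: ✓ (all of [7,8])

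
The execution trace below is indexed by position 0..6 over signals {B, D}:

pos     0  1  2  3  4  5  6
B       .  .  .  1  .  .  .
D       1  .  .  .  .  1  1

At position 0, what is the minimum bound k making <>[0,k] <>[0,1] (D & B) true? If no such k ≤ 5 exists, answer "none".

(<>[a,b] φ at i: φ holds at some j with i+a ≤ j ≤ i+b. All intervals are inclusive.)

none

Scan j = 0,1,… for <>[0,1] (D & B):
  j=0: fails
  j=1: fails
  j=2: fails
  j=3: fails
  j=4: fails
  j=5: fails
No j in [0,5] satisfies it → none.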